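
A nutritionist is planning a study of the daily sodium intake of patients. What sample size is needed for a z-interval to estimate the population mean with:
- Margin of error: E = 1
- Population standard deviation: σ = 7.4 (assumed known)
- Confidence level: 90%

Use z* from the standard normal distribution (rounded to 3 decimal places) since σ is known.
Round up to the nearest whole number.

Using z* since population σ is known (z-interval formula).

For 90% confidence, z* = 1.645 (from standard normal table)

Sample size formula for z-interval: n = (z*σ/E)²

n = (1.645 × 7.4 / 1)²
  = (12.173000)²
  = 148.1819

Round up to the nearest whole number: n = 149

149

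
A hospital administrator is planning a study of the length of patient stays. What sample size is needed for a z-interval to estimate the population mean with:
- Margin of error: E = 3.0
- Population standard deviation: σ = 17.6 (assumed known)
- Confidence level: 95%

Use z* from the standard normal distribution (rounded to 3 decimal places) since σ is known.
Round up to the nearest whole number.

Using z* since population σ is known (z-interval formula).

For 95% confidence, z* = 1.96 (from standard normal table)

Sample size formula for z-interval: n = (z*σ/E)²

n = (1.96 × 17.6 / 3.0)²
  = (11.498667)²
  = 132.2193

Round up to the nearest whole number: n = 133

133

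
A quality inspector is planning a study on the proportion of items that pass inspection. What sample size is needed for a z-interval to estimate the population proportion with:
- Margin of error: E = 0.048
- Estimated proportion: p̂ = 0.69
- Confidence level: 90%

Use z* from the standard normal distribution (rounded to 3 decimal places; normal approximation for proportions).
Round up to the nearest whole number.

Using z* for proportion z-interval (normal approximation).

For 90% confidence, z* = 1.645 (from standard normal table)

Sample size formula for proportion z-interval: n = z*²p̂(1-p̂)/E²

n = 1.645² × 0.69 × 0.31 / 0.048²
  = 2.706025 × 0.2139 / 0.002304
  = 251.2234

Round up to the nearest whole number: n = 252

252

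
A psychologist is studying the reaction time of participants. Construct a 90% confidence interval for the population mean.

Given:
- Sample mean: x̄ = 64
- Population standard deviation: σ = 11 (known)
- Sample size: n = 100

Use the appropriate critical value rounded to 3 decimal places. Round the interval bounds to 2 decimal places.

The population standard deviation σ is known, so use a z-interval (standard normal critical value).

For 90% confidence, z* = 1.645 (from standard normal table)

Standard error: SE = σ/√n = 11/√100 = 1.100000

Margin of error: E = z* × SE = 1.645 × 1.100000 = 1.8095

Z-interval: x̄ ± E = 64 ± 1.8095 = (62.1905, 65.8095)

Rounded to 2 decimal places:

(62.19, 65.81)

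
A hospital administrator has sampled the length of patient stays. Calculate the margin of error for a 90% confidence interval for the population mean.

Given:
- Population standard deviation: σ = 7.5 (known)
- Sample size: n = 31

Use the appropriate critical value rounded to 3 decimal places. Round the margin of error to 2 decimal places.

The population standard deviation σ is known, so use the z-interval margin of error formula.

For 90% confidence, z* = 1.645 (from standard normal table)

Margin of error formula for z-interval: E = z* × σ/√n

E = 1.645 × 7.5/√31
  = 1.645 × 1.347040
  = 2.2159

Rounded to 2 decimal places:

2.22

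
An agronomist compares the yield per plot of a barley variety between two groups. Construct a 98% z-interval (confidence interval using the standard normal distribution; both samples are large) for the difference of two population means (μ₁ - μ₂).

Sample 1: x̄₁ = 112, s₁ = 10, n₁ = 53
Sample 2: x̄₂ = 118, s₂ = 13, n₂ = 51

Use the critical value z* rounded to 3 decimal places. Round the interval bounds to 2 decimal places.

Both samples are large (n₁ = 53 ≥ 30, n₂ = 51 ≥ 30), so a z-interval for the difference of means applies.

Point estimate: x̄₁ - x̄₂ = 112 - 118 = -6

Standard error: SE = √(s₁²/n₁ + s₂²/n₂)
= √(10²/53 + 13²/51)
= √(1.886792 + 3.313725)
= 2.280464

For 98% confidence, z* = 2.326 (from standard normal table)
Margin of error: E = z* × SE = 2.326 × 2.280464 = 5.3044

Z-interval: (x̄₁ - x̄₂) ± E = -6 ± 5.3044 = (-11.3044, -0.6956)

Rounded to 2 decimal places:

(-11.30, -0.70)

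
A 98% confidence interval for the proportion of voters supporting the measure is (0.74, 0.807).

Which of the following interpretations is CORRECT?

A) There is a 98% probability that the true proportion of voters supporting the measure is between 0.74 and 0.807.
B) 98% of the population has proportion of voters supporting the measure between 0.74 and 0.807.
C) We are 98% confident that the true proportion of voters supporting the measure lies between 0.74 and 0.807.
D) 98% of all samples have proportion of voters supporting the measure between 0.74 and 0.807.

A confidence interval represents our confidence in the procedure, not a probability statement about the parameter.

Key concept: If we repeated this sampling process many times and computed a 98% CI each time, about 98% of those intervals would contain the true population parameter.

For this specific interval (0.74, 0.807):
- Midpoint (point estimate): 0.7735
- Margin of error: 0.0335

The correct interpretation is the one stating confidence that the true parameter lies in the interval — option C.

C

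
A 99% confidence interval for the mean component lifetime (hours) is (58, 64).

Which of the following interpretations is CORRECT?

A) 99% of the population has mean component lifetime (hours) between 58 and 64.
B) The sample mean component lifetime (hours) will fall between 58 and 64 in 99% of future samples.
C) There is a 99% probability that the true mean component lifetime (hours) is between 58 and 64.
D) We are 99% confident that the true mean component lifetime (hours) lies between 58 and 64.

A confidence interval represents our confidence in the procedure, not a probability statement about the parameter.

Key concept: If we repeated this sampling process many times and computed a 99% CI each time, about 99% of those intervals would contain the true population parameter.

For this specific interval (58, 64):
- Midpoint (point estimate): 61
- Margin of error: 3

The correct interpretation is the one stating confidence that the true parameter lies in the interval — option D.

D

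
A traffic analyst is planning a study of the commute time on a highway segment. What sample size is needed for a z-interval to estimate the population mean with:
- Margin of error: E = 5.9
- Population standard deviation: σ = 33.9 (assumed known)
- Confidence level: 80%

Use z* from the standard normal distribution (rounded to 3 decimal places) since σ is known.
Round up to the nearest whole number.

Using z* since population σ is known (z-interval formula).

For 80% confidence, z* = 1.282 (from standard normal table)

Sample size formula for z-interval: n = (z*σ/E)²

n = (1.282 × 33.9 / 5.9)²
  = (7.366068)²
  = 54.2590

Round up to the nearest whole number: n = 55

55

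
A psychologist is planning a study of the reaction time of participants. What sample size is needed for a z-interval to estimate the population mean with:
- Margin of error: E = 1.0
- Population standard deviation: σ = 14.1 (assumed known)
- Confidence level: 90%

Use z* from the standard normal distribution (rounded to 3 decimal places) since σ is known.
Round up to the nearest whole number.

Using z* since population σ is known (z-interval formula).

For 90% confidence, z* = 1.645 (from standard normal table)

Sample size formula for z-interval: n = (z*σ/E)²

n = (1.645 × 14.1 / 1.0)²
  = (23.194500)²
  = 537.9848

Round up to the nearest whole number: n = 538

538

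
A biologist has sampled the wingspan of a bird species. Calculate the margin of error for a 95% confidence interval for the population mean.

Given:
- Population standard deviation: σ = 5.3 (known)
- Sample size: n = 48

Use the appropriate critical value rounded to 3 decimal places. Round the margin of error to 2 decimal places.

The population standard deviation σ is known, so use the z-interval margin of error formula.

For 95% confidence, z* = 1.96 (from standard normal table)

Margin of error formula for z-interval: E = z* × σ/√n

E = 1.96 × 5.3/√48
  = 1.96 × 0.764989
  = 1.4994

Rounded to 2 decimal places:

1.50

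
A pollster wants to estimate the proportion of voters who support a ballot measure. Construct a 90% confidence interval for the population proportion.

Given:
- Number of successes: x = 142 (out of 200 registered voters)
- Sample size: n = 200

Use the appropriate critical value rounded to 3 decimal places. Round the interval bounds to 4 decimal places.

Sample proportion: p̂ = 142/200 = 0.710000

Check conditions for normal approximation:
  np̂ = 142 ≥ 10 ✓
  n(1-p̂) = 58 ≥ 10 ✓

The sample is large enough, so use a z-interval (normal approximation) for the proportion.

For 90% confidence, z* = 1.645 (from standard normal table)

Standard error: SE = √(p̂(1-p̂)/n) = √(0.710000×0.290000/200) = 0.03208582

Margin of error: E = z* × SE = 1.645 × 0.03208582 = 0.052781

Z-interval: p̂ ± E = 0.710000 ± 0.052781 = (0.657219, 0.762781)

Rounded to 4 decimal places:

(0.6572, 0.7628)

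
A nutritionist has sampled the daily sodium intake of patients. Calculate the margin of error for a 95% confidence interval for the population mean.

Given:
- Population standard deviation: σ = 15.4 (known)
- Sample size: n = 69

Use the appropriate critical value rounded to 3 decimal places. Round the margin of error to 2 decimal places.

The population standard deviation σ is known, so use the z-interval margin of error formula.

For 95% confidence, z* = 1.96 (from standard normal table)

Margin of error formula for z-interval: E = z* × σ/√n

E = 1.96 × 15.4/√69
  = 1.96 × 1.853942
  = 3.6337

Rounded to 2 decimal places:

3.63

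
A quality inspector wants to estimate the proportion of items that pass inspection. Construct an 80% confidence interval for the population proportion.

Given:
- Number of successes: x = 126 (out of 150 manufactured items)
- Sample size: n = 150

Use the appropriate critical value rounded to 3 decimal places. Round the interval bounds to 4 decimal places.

Sample proportion: p̂ = 126/150 = 0.840000

Check conditions for normal approximation:
  np̂ = 126 ≥ 10 ✓
  n(1-p̂) = 24 ≥ 10 ✓

The sample is large enough, so use a z-interval (normal approximation) for the proportion.

For 80% confidence, z* = 1.282 (from standard normal table)

Standard error: SE = √(p̂(1-p̂)/n) = √(0.840000×0.160000/150) = 0.02993326

Margin of error: E = z* × SE = 1.282 × 0.02993326 = 0.038374

Z-interval: p̂ ± E = 0.840000 ± 0.038374 = (0.801626, 0.878374)

Rounded to 4 decimal places:

(0.8016, 0.8784)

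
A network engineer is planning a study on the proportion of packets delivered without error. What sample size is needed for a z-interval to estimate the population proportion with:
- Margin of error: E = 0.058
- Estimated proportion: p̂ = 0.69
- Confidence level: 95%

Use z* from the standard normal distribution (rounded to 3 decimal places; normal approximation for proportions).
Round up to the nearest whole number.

Using z* for proportion z-interval (normal approximation).

For 95% confidence, z* = 1.96 (from standard normal table)

Sample size formula for proportion z-interval: n = z*²p̂(1-p̂)/E²

n = 1.96² × 0.69 × 0.31 / 0.058²
  = 3.8416 × 0.2139 / 0.003364
  = 244.2682

Round up to the nearest whole number: n = 245

245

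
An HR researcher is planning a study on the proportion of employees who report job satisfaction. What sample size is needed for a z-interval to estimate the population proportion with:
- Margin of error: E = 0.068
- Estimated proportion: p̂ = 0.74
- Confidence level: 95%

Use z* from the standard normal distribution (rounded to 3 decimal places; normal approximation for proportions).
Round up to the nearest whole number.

Using z* for proportion z-interval (normal approximation).

For 95% confidence, z* = 1.96 (from standard normal table)

Sample size formula for proportion z-interval: n = z*²p̂(1-p̂)/E²

n = 1.96² × 0.74 × 0.26 / 0.068²
  = 3.8416 × 0.1924 / 0.004624
  = 159.8451

Round up to the nearest whole number: n = 160

160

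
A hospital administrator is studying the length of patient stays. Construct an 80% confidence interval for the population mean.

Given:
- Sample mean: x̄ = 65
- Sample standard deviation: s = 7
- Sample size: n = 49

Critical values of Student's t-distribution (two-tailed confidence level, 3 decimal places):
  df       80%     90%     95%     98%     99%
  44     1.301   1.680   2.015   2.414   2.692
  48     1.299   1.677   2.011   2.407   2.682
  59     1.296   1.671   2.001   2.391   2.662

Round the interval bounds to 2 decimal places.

The population standard deviation σ is unknown (only the sample standard deviation s is given), so use a t-interval with df = n - 1 = 49 - 1 = 48.

For 80% confidence with df = 48, t* = 1.299 (from t-table)

Standard error: SE = s/√n = 7/√49 = 1.000000

Margin of error: E = t* × SE = 1.299 × 1.000000 = 1.2990

T-interval: x̄ ± E = 65 ± 1.2990 = (63.7010, 66.2990)

Rounded to 2 decimal places:

(63.70, 66.30)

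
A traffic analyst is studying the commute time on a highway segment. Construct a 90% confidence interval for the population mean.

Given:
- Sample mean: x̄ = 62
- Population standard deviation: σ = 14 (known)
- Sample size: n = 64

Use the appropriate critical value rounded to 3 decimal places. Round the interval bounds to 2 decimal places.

The population standard deviation σ is known, so use a z-interval (standard normal critical value).

For 90% confidence, z* = 1.645 (from standard normal table)

Standard error: SE = σ/√n = 14/√64 = 1.750000

Margin of error: E = z* × SE = 1.645 × 1.750000 = 2.8788

Z-interval: x̄ ± E = 62 ± 2.8788 = (59.1213, 64.8787)

Rounded to 2 decimal places:

(59.12, 64.88)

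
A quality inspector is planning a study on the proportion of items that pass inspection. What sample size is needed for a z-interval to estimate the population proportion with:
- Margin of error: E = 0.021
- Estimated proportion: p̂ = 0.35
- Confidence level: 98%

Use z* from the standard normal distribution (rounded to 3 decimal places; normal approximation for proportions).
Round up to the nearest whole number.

Using z* for proportion z-interval (normal approximation).

For 98% confidence, z* = 2.326 (from standard normal table)

Sample size formula for proportion z-interval: n = z*²p̂(1-p̂)/E²

n = 2.326² × 0.35 × 0.65 / 0.021²
  = 5.410276 × 0.2275 / 0.000441
  = 2791.0154

Round up to the nearest whole number: n = 2792

2792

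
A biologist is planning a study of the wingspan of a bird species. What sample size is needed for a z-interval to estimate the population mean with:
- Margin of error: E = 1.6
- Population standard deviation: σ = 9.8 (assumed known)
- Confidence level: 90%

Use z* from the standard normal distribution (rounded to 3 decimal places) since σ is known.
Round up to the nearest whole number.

Using z* since population σ is known (z-interval formula).

For 90% confidence, z* = 1.645 (from standard normal table)

Sample size formula for z-interval: n = (z*σ/E)²

n = (1.645 × 9.8 / 1.6)²
  = (10.075625)²
  = 101.5182

Round up to the nearest whole number: n = 102

102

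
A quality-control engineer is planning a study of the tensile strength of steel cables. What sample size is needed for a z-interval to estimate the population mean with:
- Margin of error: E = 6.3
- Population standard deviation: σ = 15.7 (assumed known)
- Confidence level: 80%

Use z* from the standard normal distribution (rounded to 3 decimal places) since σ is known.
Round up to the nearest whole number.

Using z* since population σ is known (z-interval formula).

For 80% confidence, z* = 1.282 (from standard normal table)

Sample size formula for z-interval: n = (z*σ/E)²

n = (1.282 × 15.7 / 6.3)²
  = (3.194825)²
  = 10.2069

Round up to the nearest whole number: n = 11

11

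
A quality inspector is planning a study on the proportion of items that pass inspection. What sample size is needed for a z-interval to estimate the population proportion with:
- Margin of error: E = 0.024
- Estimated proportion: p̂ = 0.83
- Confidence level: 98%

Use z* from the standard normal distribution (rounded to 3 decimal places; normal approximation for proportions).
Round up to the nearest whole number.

Using z* for proportion z-interval (normal approximation).

For 98% confidence, z* = 2.326 (from standard normal table)

Sample size formula for proportion z-interval: n = z*²p̂(1-p̂)/E²

n = 2.326² × 0.83 × 0.17 / 0.024²
  = 5.410276 × 0.1411 / 0.000576
  = 1325.3298

Round up to the nearest whole number: n = 1326

1326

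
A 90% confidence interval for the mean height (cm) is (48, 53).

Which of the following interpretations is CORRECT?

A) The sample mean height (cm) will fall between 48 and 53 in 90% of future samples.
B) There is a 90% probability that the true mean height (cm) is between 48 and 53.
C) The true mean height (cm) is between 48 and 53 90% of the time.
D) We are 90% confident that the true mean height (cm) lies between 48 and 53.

A confidence interval represents our confidence in the procedure, not a probability statement about the parameter.

Key concept: If we repeated this sampling process many times and computed a 90% CI each time, about 90% of those intervals would contain the true population parameter.

For this specific interval (48, 53):
- Midpoint (point estimate): 50.5
- Margin of error: 2.5

The correct interpretation is the one stating confidence that the true parameter lies in the interval — option D.

D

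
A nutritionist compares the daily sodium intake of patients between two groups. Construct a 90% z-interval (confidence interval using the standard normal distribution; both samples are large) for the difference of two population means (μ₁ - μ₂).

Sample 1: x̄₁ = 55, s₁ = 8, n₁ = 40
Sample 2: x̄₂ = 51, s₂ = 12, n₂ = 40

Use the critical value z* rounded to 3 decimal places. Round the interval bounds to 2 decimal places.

Both samples are large (n₁ = 40 ≥ 30, n₂ = 40 ≥ 30), so a z-interval for the difference of means applies.

Point estimate: x̄₁ - x̄₂ = 55 - 51 = 4

Standard error: SE = √(s₁²/n₁ + s₂²/n₂)
= √(8²/40 + 12²/40)
= √(1.600000 + 3.600000)
= 2.280351

For 90% confidence, z* = 1.645 (from standard normal table)
Margin of error: E = z* × SE = 1.645 × 2.280351 = 3.7512

Z-interval: (x̄₁ - x̄₂) ± E = 4 ± 3.7512 = (0.2488, 7.7512)

Rounded to 2 decimal places:

(0.25, 7.75)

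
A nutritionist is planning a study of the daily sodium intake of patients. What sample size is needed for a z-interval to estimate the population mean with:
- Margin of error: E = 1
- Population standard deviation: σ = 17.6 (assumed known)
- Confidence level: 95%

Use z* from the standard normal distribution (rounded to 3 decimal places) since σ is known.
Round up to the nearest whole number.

Using z* since population σ is known (z-interval formula).

For 95% confidence, z* = 1.96 (from standard normal table)

Sample size formula for z-interval: n = (z*σ/E)²

n = (1.96 × 17.6 / 1)²
  = (34.496000)²
  = 1189.9740

Round up to the nearest whole number: n = 1190

1190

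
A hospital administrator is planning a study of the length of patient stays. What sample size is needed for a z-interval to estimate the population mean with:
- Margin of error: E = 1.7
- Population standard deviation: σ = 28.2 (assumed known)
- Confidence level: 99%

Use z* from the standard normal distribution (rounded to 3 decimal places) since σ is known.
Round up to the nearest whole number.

Using z* since population σ is known (z-interval formula).

For 99% confidence, z* = 2.576 (from standard normal table)

Sample size formula for z-interval: n = (z*σ/E)²

n = (2.576 × 28.2 / 1.7)²
  = (42.731294)²
  = 1825.9635

Round up to the nearest whole number: n = 1826

1826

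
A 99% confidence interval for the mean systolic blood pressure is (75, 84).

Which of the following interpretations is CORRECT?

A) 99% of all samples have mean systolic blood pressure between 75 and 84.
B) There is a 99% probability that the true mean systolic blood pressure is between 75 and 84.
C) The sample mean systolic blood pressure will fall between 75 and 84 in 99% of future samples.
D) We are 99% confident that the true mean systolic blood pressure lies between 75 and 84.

A confidence interval represents our confidence in the procedure, not a probability statement about the parameter.

Key concept: If we repeated this sampling process many times and computed a 99% CI each time, about 99% of those intervals would contain the true population parameter.

For this specific interval (75, 84):
- Midpoint (point estimate): 79.5
- Margin of error: 4.5

The correct interpretation is the one stating confidence that the true parameter lies in the interval — option D.

D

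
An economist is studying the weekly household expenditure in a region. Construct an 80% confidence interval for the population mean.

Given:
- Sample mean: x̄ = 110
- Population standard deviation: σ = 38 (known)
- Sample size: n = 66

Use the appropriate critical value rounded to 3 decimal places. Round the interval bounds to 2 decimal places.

The population standard deviation σ is known, so use a z-interval (standard normal critical value).

For 80% confidence, z* = 1.282 (from standard normal table)

Standard error: SE = σ/√n = 38/√66 = 4.677477

Margin of error: E = z* × SE = 1.282 × 4.677477 = 5.9965

Z-interval: x̄ ± E = 110 ± 5.9965 = (104.0035, 115.9965)

Rounded to 2 decimal places:

(104.00, 116.00)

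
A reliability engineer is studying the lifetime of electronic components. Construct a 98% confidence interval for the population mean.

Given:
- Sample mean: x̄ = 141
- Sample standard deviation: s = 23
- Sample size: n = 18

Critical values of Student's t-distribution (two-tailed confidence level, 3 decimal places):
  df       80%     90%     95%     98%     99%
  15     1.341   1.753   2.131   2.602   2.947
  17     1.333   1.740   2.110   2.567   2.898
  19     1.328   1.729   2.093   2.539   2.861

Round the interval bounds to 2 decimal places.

The population standard deviation σ is unknown (only the sample standard deviation s is given), so use a t-interval with df = n - 1 = 18 - 1 = 17.

For 98% confidence with df = 17, t* = 2.567 (from t-table)

Standard error: SE = s/√n = 23/√18 = 5.421152

Margin of error: E = t* × SE = 2.567 × 5.421152 = 13.9161

T-interval: x̄ ± E = 141 ± 13.9161 = (127.0839, 154.9161)

Rounded to 2 decimal places:

(127.08, 154.92)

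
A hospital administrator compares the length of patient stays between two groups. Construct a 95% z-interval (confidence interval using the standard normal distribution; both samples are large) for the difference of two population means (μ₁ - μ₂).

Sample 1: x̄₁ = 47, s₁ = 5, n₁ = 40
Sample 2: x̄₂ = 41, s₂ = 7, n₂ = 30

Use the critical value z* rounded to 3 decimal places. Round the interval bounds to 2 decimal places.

Both samples are large (n₁ = 40 ≥ 30, n₂ = 30 ≥ 30), so a z-interval for the difference of means applies.

Point estimate: x̄₁ - x̄₂ = 47 - 41 = 6

Standard error: SE = √(s₁²/n₁ + s₂²/n₂)
= √(5²/40 + 7²/30)
= √(0.625000 + 1.633333)
= 1.502775

For 95% confidence, z* = 1.96 (from standard normal table)
Margin of error: E = z* × SE = 1.96 × 1.502775 = 2.9454

Z-interval: (x̄₁ - x̄₂) ± E = 6 ± 2.9454 = (3.0546, 8.9454)

Rounded to 2 decimal places:

(3.05, 8.95)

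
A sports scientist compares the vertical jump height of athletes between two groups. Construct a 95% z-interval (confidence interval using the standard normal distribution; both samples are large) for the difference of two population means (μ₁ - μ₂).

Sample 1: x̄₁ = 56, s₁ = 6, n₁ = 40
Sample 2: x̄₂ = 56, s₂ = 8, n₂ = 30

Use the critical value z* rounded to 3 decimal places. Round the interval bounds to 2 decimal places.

Both samples are large (n₁ = 40 ≥ 30, n₂ = 30 ≥ 30), so a z-interval for the difference of means applies.

Point estimate: x̄₁ - x̄₂ = 56 - 56 = 0

Standard error: SE = √(s₁²/n₁ + s₂²/n₂)
= √(6²/40 + 8²/30)
= √(0.900000 + 2.133333)
= 1.741647

For 95% confidence, z* = 1.96 (from standard normal table)
Margin of error: E = z* × SE = 1.96 × 1.741647 = 3.4136

Z-interval: (x̄₁ - x̄₂) ± E = 0 ± 3.4136 = (-3.4136, 3.4136)

Rounded to 2 decimal places:

(-3.41, 3.41)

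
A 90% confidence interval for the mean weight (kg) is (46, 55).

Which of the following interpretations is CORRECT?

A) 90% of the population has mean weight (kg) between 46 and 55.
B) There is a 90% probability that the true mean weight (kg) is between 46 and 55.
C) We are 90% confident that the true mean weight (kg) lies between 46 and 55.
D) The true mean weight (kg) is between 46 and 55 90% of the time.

A confidence interval represents our confidence in the procedure, not a probability statement about the parameter.

Key concept: If we repeated this sampling process many times and computed a 90% CI each time, about 90% of those intervals would contain the true population parameter.

For this specific interval (46, 55):
- Midpoint (point estimate): 50.5
- Margin of error: 4.5

The correct interpretation is the one stating confidence that the true parameter lies in the interval — option C.

C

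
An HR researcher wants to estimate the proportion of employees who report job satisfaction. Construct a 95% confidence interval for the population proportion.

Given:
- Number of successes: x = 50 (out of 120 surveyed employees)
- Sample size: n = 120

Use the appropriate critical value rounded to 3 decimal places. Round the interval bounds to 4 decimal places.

Sample proportion: p̂ = 50/120 = 0.416667

Check conditions for normal approximation:
  np̂ = 50 ≥ 10 ✓
  n(1-p̂) = 70 ≥ 10 ✓

The sample is large enough, so use a z-interval (normal approximation) for the proportion.

For 95% confidence, z* = 1.96 (from standard normal table)

Standard error: SE = √(p̂(1-p̂)/n) = √(0.416667×0.583333/120) = 0.04500514

Margin of error: E = z* × SE = 1.96 × 0.04500514 = 0.088210

Z-interval: p̂ ± E = 0.416667 ± 0.088210 = (0.328457, 0.504877)

Rounded to 4 decimal places:

(0.3285, 0.5049)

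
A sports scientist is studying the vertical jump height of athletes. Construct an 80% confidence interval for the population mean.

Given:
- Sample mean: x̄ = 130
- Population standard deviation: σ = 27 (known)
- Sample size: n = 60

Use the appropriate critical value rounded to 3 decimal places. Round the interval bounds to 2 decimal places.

The population standard deviation σ is known, so use a z-interval (standard normal critical value).

For 80% confidence, z* = 1.282 (from standard normal table)

Standard error: SE = σ/√n = 27/√60 = 3.485685

Margin of error: E = z* × SE = 1.282 × 3.485685 = 4.4686

Z-interval: x̄ ± E = 130 ± 4.4686 = (125.5314, 134.4686)

Rounded to 2 decimal places:

(125.53, 134.47)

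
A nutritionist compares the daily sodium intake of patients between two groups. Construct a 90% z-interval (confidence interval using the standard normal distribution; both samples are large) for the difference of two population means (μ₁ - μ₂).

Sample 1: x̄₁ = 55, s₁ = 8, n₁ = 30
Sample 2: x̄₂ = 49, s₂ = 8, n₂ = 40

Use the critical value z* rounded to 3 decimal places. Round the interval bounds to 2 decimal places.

Both samples are large (n₁ = 30 ≥ 30, n₂ = 40 ≥ 30), so a z-interval for the difference of means applies.

Point estimate: x̄₁ - x̄₂ = 55 - 49 = 6

Standard error: SE = √(s₁²/n₁ + s₂²/n₂)
= √(8²/30 + 8²/40)
= √(2.133333 + 1.600000)
= 1.932184

For 90% confidence, z* = 1.645 (from standard normal table)
Margin of error: E = z* × SE = 1.645 × 1.932184 = 3.1784

Z-interval: (x̄₁ - x̄₂) ± E = 6 ± 3.1784 = (2.8216, 9.1784)

Rounded to 2 decimal places:

(2.82, 9.18)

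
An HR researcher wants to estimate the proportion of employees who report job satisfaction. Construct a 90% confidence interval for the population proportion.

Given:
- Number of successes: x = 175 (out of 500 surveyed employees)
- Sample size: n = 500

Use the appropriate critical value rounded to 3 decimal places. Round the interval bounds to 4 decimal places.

Sample proportion: p̂ = 175/500 = 0.350000

Check conditions for normal approximation:
  np̂ = 175 ≥ 10 ✓
  n(1-p̂) = 325 ≥ 10 ✓

The sample is large enough, so use a z-interval (normal approximation) for the proportion.

For 90% confidence, z* = 1.645 (from standard normal table)

Standard error: SE = √(p̂(1-p̂)/n) = √(0.350000×0.650000/500) = 0.02133073

Margin of error: E = z* × SE = 1.645 × 0.02133073 = 0.035089

Z-interval: p̂ ± E = 0.350000 ± 0.035089 = (0.314911, 0.385089)

Rounded to 4 decimal places:

(0.3149, 0.3851)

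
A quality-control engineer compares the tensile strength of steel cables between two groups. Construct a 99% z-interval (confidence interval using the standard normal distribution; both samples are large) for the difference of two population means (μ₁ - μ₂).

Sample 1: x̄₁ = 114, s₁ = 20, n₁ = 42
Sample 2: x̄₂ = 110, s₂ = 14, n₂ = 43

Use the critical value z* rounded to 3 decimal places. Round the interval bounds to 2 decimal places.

Both samples are large (n₁ = 42 ≥ 30, n₂ = 43 ≥ 30), so a z-interval for the difference of means applies.

Point estimate: x̄₁ - x̄₂ = 114 - 110 = 4

Standard error: SE = √(s₁²/n₁ + s₂²/n₂)
= √(20²/42 + 14²/43)
= √(9.523810 + 4.558140)
= 3.752592

For 99% confidence, z* = 2.576 (from standard normal table)
Margin of error: E = z* × SE = 2.576 × 3.752592 = 9.6667

Z-interval: (x̄₁ - x̄₂) ± E = 4 ± 9.6667 = (-5.6667, 13.6667)

Rounded to 2 decimal places:

(-5.67, 13.67)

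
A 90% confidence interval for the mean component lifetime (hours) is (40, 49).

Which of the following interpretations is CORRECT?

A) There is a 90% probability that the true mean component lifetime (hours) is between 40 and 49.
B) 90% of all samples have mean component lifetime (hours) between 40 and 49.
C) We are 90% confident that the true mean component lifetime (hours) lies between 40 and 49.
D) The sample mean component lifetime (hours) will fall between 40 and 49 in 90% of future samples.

A confidence interval represents our confidence in the procedure, not a probability statement about the parameter.

Key concept: If we repeated this sampling process many times and computed a 90% CI each time, about 90% of those intervals would contain the true population parameter.

For this specific interval (40, 49):
- Midpoint (point estimate): 44.5
- Margin of error: 4.5

The correct interpretation is the one stating confidence that the true parameter lies in the interval — option C.

C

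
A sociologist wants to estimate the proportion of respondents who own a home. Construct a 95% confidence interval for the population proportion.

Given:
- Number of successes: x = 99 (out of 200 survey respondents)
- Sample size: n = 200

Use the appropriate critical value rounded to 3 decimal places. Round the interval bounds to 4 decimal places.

Sample proportion: p̂ = 99/200 = 0.495000

Check conditions for normal approximation:
  np̂ = 99 ≥ 10 ✓
  n(1-p̂) = 101 ≥ 10 ✓

The sample is large enough, so use a z-interval (normal approximation) for the proportion.

For 95% confidence, z* = 1.96 (from standard normal table)

Standard error: SE = √(p̂(1-p̂)/n) = √(0.495000×0.505000/200) = 0.03535357

Margin of error: E = z* × SE = 1.96 × 0.03535357 = 0.069293

Z-interval: p̂ ± E = 0.495000 ± 0.069293 = (0.425707, 0.564293)

Rounded to 4 decimal places:

(0.4257, 0.5643)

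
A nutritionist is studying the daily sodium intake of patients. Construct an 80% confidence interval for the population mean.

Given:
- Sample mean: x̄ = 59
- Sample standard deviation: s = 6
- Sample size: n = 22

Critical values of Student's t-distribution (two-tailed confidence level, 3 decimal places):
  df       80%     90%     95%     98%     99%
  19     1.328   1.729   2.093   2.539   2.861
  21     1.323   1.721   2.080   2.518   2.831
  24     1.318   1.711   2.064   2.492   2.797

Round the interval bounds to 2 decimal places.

The population standard deviation σ is unknown (only the sample standard deviation s is given), so use a t-interval with df = n - 1 = 22 - 1 = 21.

For 80% confidence with df = 21, t* = 1.323 (from t-table)

Standard error: SE = s/√n = 6/√22 = 1.279204

Margin of error: E = t* × SE = 1.323 × 1.279204 = 1.6924

T-interval: x̄ ± E = 59 ± 1.6924 = (57.3076, 60.6924)

Rounded to 2 decimal places:

(57.31, 60.69)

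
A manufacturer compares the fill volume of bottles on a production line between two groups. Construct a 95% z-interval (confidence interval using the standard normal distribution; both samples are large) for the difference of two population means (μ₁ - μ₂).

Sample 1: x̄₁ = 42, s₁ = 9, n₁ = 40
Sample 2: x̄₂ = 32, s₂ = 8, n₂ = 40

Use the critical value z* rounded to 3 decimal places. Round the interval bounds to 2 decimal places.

Both samples are large (n₁ = 40 ≥ 30, n₂ = 40 ≥ 30), so a z-interval for the difference of means applies.

Point estimate: x̄₁ - x̄₂ = 42 - 32 = 10

Standard error: SE = √(s₁²/n₁ + s₂²/n₂)
= √(9²/40 + 8²/40)
= √(2.025000 + 1.600000)
= 1.903943

For 95% confidence, z* = 1.96 (from standard normal table)
Margin of error: E = z* × SE = 1.96 × 1.903943 = 3.7317

Z-interval: (x̄₁ - x̄₂) ± E = 10 ± 3.7317 = (6.2683, 13.7317)

Rounded to 2 decimal places:

(6.27, 13.73)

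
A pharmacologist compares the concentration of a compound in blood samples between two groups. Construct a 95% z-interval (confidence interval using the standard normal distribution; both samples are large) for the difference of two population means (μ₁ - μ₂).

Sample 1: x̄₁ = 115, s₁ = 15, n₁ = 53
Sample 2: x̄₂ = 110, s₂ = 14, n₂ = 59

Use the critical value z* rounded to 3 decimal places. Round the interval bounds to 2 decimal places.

Both samples are large (n₁ = 53 ≥ 30, n₂ = 59 ≥ 30), so a z-interval for the difference of means applies.

Point estimate: x̄₁ - x̄₂ = 115 - 110 = 5

Standard error: SE = √(s₁²/n₁ + s₂²/n₂)
= √(15²/53 + 14²/59)
= √(4.245283 + 3.322034)
= 2.750876

For 95% confidence, z* = 1.96 (from standard normal table)
Margin of error: E = z* × SE = 1.96 × 2.750876 = 5.3917

Z-interval: (x̄₁ - x̄₂) ± E = 5 ± 5.3917 = (-0.3917, 10.3917)

Rounded to 2 decimal places:

(-0.39, 10.39)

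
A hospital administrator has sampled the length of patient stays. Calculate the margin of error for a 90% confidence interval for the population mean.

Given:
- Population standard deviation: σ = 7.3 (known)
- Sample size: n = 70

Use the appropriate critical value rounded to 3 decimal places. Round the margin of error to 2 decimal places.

The population standard deviation σ is known, so use the z-interval margin of error formula.

For 90% confidence, z* = 1.645 (from standard normal table)

Margin of error formula for z-interval: E = z* × σ/√n

E = 1.645 × 7.3/√70
  = 1.645 × 0.872517
  = 1.4353

Rounded to 2 decimal places:

1.44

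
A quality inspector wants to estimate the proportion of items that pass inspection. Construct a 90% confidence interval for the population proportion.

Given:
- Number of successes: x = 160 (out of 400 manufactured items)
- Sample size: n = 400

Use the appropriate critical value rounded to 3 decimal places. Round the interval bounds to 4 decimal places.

Sample proportion: p̂ = 160/400 = 0.400000

Check conditions for normal approximation:
  np̂ = 160 ≥ 10 ✓
  n(1-p̂) = 240 ≥ 10 ✓

The sample is large enough, so use a z-interval (normal approximation) for the proportion.

For 90% confidence, z* = 1.645 (from standard normal table)

Standard error: SE = √(p̂(1-p̂)/n) = √(0.400000×0.600000/400) = 0.02449490

Margin of error: E = z* × SE = 1.645 × 0.02449490 = 0.040294

Z-interval: p̂ ± E = 0.400000 ± 0.040294 = (0.359706, 0.440294)

Rounded to 4 decimal places:

(0.3597, 0.4403)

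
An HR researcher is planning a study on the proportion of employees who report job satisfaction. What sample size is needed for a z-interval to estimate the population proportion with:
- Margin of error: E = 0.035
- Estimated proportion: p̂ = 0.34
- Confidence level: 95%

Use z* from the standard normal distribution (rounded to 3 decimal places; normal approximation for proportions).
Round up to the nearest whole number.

Using z* for proportion z-interval (normal approximation).

For 95% confidence, z* = 1.96 (from standard normal table)

Sample size formula for proportion z-interval: n = z*²p̂(1-p̂)/E²

n = 1.96² × 0.34 × 0.66 / 0.035²
  = 3.8416 × 0.2244 / 0.001225
  = 703.7184

Round up to the nearest whole number: n = 704

704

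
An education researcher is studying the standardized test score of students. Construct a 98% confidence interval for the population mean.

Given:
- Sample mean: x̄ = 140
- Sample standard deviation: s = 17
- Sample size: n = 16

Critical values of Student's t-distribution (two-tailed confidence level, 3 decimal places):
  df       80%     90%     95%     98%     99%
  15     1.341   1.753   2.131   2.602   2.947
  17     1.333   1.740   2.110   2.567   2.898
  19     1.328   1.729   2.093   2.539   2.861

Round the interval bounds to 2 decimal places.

The population standard deviation σ is unknown (only the sample standard deviation s is given), so use a t-interval with df = n - 1 = 16 - 1 = 15.

For 98% confidence with df = 15, t* = 2.602 (from t-table)

Standard error: SE = s/√n = 17/√16 = 4.250000

Margin of error: E = t* × SE = 2.602 × 4.250000 = 11.0585

T-interval: x̄ ± E = 140 ± 11.0585 = (128.9415, 151.0585)

Rounded to 2 decimal places:

(128.94, 151.06)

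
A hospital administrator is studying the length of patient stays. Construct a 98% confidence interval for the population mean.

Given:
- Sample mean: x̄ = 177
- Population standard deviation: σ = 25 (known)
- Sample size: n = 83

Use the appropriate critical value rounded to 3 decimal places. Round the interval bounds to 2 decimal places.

The population standard deviation σ is known, so use a z-interval (standard normal critical value).

For 98% confidence, z* = 2.326 (from standard normal table)

Standard error: SE = σ/√n = 25/√83 = 2.744106

Margin of error: E = z* × SE = 2.326 × 2.744106 = 6.3828

Z-interval: x̄ ± E = 177 ± 6.3828 = (170.6172, 183.3828)

Rounded to 2 decimal places:

(170.62, 183.38)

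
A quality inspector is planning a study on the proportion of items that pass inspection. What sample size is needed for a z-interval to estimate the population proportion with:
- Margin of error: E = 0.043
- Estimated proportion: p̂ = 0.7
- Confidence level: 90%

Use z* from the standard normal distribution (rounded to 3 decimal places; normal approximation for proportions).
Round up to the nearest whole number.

Using z* for proportion z-interval (normal approximation).

For 90% confidence, z* = 1.645 (from standard normal table)

Sample size formula for proportion z-interval: n = z*²p̂(1-p̂)/E²

n = 1.645² × 0.7 × 0.3 / 0.043²
  = 2.706025 × 0.21 / 0.001849
  = 307.3365

Round up to the nearest whole number: n = 308

308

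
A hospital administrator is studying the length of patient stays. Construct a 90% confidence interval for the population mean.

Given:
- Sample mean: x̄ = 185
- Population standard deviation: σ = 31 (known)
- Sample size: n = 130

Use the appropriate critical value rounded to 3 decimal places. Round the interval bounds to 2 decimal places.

The population standard deviation σ is known, so use a z-interval (standard normal critical value).

For 90% confidence, z* = 1.645 (from standard normal table)

Standard error: SE = σ/√n = 31/√130 = 2.718880

Margin of error: E = z* × SE = 1.645 × 2.718880 = 4.4726

Z-interval: x̄ ± E = 185 ± 4.4726 = (180.5274, 189.4726)

Rounded to 2 decimal places:

(180.53, 189.47)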